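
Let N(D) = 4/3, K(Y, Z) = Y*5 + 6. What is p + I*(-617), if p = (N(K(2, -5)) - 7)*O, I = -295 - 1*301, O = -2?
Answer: 1103230/3 ≈ 3.6774e+5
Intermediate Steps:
K(Y, Z) = 6 + 5*Y (K(Y, Z) = 5*Y + 6 = 6 + 5*Y)
I = -596 (I = -295 - 301 = -596)
N(D) = 4/3 (N(D) = 4*(⅓) = 4/3)
p = 34/3 (p = (4/3 - 7)*(-2) = -17/3*(-2) = 34/3 ≈ 11.333)
p + I*(-617) = 34/3 - 596*(-617) = 34/3 + 367732 = 1103230/3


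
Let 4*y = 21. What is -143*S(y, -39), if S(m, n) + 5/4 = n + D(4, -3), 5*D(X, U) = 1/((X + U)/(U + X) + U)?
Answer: 115401/20 ≈ 5770.0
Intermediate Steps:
D(X, U) = 1/(5*(1 + U)) (D(X, U) = 1/(5*((X + U)/(U + X) + U)) = 1/(5*((U + X)/(U + X) + U)) = 1/(5*(1 + U)))
y = 21/4 (y = (1/4)*21 = 21/4 ≈ 5.2500)
S(m, n) = -27/20 + n (S(m, n) = -5/4 + (n + 1/(5*(1 - 3))) = -5/4 + (n + (1/5)/(-2)) = -5/4 + (n + (1/5)*(-1/2)) = -5/4 + (n - 1/10) = -5/4 + (-1/10 + n) = -27/20 + n)
-143*S(y, -39) = -143*(-27/20 - 39) = -143*(-807/20) = 115401/20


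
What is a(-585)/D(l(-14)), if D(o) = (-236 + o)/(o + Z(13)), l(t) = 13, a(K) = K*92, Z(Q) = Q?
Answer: 1399320/223 ≈ 6275.0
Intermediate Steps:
a(K) = 92*K
D(o) = (-236 + o)/(13 + o) (D(o) = (-236 + o)/(o + 13) = (-236 + o)/(13 + o))
a(-585)/D(l(-14)) = (92*(-585))/(((-236 + 13)/(13 + 13))) = -53820/(-223/26) = -53820*(-26/223) = 1399320/223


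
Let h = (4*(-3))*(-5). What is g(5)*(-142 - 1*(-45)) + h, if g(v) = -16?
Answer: 1612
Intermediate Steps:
h = 60 (h = -12*(-5) = 60)
g(5)*(-142 - 1*(-45)) + h = -16*(-142 - 1*(-45)) + 60 = -16*(-142 + 45) + 60 = -16*(-97) + 60 = 1552 + 60 = 1612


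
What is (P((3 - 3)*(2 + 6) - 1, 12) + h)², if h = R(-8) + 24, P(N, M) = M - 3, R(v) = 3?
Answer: 1296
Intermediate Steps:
P(N, M) = -3 + M
h = 27 (h = 3 + 24 = 27)
(P((3 - 3)*(2 + 6) - 1, 12) + h)² = ((-3 + 12) + 27)² = (9 + 27)² = 36² = 1296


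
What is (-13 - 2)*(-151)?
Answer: 2265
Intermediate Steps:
(-13 - 2)*(-151) = -15*(-151) = 2265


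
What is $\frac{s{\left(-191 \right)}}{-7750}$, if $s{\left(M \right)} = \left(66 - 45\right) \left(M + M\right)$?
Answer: $\frac{4011}{3875} \approx 1.0351$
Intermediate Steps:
$s{\left(M \right)} = 42 M$ ($s{\left(M \right)} = 21 \cdot 2 M = 42 M$)
$\frac{s{\left(-191 \right)}}{-7750} = \frac{42 \left(-191\right)}{-7750} = \left(-8022\right) \left(- \frac{1}{7750}\right) = \frac{4011}{3875}$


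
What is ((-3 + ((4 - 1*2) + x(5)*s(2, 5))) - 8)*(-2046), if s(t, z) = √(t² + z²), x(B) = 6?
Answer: 18414 - 12276*√29 ≈ -47694.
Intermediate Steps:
((-3 + ((4 - 1*2) + x(5)*s(2, 5))) - 8)*(-2046) = ((-3 + ((4 - 1*2) + 6*√(2² + 5²))) - 8)*(-2046) = ((-3 + ((4 - 2) + 6*√(4 + 25))) - 8)*(-2046) = ((-3 + (2 + 6*√29)) - 8)*(-2046) = ((-1 + 6*√29) - 8)*(-2046) = (-9 + 6*√29)*(-2046) = 18414 - 12276*√29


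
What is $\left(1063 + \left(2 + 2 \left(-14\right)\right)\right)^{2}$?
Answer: $1075369$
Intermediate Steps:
$\left(1063 + \left(2 + 2 \left(-14\right)\right)\right)^{2} = \left(1063 + \left(2 - 28\right)\right)^{2} = \left(1063 - 26\right)^{2} = 1037^{2} = 1075369$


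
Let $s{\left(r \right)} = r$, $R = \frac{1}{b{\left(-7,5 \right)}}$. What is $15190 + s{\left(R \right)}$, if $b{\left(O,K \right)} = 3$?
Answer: $\frac{45571}{3} \approx 15190.0$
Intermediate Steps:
$R = \frac{1}{3} \approx 0.33333$
$15190 + s{\left(R \right)} = 15190 + \frac{1}{3} = \frac{45571}{3}$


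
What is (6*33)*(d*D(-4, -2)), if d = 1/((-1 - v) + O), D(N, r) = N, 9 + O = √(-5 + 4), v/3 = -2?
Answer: 3168/17 + 792*I/17 ≈ 186.35 + 46.588*I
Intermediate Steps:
v = -6 (v = 3*(-2) = -6)
O = -9 + I (O = -9 + √(-5 + 4) = -9 + √(-1) = -9 + I ≈ -9.0 + 1.0*I)
d = (-4 - I)/17 (d = 1/((-1 - 1*(-6)) + (-9 + I)) = 1/((-1 + 6) + (-9 + I)) = 1/(5 + (-9 + I)) = 1/(-4 + I) = (-4 - I)/17 ≈ -0.23529 - 0.058824*I)
(6*33)*(d*D(-4, -2)) = (6*33)*((-4/17 - I/17)*(-4)) = 198*(16/17 + 4*I/17) = 3168/17 + 792*I/17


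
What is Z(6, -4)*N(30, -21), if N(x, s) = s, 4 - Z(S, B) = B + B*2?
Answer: -336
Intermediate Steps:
Z(S, B) = 4 - 3*B (Z(S, B) = 4 - (B + B*2) = 4 - (B + 2*B) = 4 - 3*B)
Z(6, -4)*N(30, -21) = (4 - 3*(-4))*(-21) = (4 + 12)*(-21) = 16*(-21) = -336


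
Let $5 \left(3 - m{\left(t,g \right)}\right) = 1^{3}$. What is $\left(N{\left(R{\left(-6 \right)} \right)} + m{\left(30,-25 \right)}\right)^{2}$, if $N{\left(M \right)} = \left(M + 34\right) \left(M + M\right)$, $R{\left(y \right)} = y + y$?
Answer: $\frac{6895876}{25} \approx 2.7584 \cdot 10^{5}$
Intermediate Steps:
$m{\left(t,g \right)} = \frac{14}{5}$ ($m{\left(t,g \right)} = 3 - \frac{1^{3}}{5} = 3 - \frac{1}{5} = \frac{14}{5}$)
$R{\left(y \right)} = 2 y$
$N{\left(M \right)} = 2 M \left(34 + M\right)$ ($N{\left(M \right)} = \left(34 + M\right) 2 M = 2 M \left(34 + M\right)$)
$\left(N{\left(R{\left(-6 \right)} \right)} + m{\left(30,-25 \right)}\right)^{2} = \left(2 \cdot 2 \left(-6\right) \left(34 + 2 \left(-6\right)\right) + \frac{14}{5}\right)^{2} = \left(2 \left(-12\right) \left(34 - 12\right) + \frac{14}{5}\right)^{2} = \left(2 \left(-12\right) 22 + \frac{14}{5}\right)^{2} = \left(-528 + \frac{14}{5}\right)^{2} = \left(- \frac{2626}{5}\right)^{2} = \frac{6895876}{25}$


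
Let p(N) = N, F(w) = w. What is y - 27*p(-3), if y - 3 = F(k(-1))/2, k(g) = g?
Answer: 167/2 ≈ 83.500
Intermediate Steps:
y = 5/2 (y = 3 - 1/2 = 3 - 1*½ = 3 - ½ = 5/2 ≈ 2.5000)
y - 27*p(-3) = 5/2 - 27*(-3) = 5/2 + 81 = 167/2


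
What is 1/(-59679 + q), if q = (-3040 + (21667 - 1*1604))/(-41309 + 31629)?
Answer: -9680/577709743 ≈ -1.6756e-5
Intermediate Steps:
q = -17023/9680 (q = (-3040 + (21667 - 1604))/(-9680) = (-3040 + 20063)*(-1/9680) = 17023*(-1/9680) = -17023/9680 ≈ -1.7586)
1/(-59679 + q) = 1/(-59679 - 17023/9680) = 1/(-577709743/9680) = -9680/577709743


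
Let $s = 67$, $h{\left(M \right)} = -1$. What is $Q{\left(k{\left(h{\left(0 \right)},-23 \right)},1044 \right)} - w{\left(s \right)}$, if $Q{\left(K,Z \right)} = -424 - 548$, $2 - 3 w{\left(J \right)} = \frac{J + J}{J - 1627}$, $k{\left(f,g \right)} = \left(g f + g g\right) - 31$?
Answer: $- \frac{2276107}{2340} \approx -972.7$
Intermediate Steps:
$k{\left(f,g \right)} = -31 + g^{2} + f g$ ($k{\left(f,g \right)} = \left(f g + g^{2}\right) - 31 = \left(g^{2} + f g\right) - 31 = -31 + g^{2} + f g$)
$w{\left(J \right)} = \frac{2}{3} - \frac{2 J}{3 \left(-1627 + J\right)}$ ($w{\left(J \right)} = \frac{2}{3} - \frac{\left(J + J\right) \frac{1}{J - 1627}}{3} = \frac{2}{3} - \frac{2 J \frac{1}{-1627 + J}}{3} = \frac{2}{3} - \frac{2 J}{3 \left(-1627 + J\right)}$)
$Q{\left(K,Z \right)} = -972$
$Q{\left(k{\left(h{\left(0 \right)},-23 \right)},1044 \right)} - w{\left(s \right)} = -972 - - \frac{3254}{-4881 + 3 \cdot 67} = -972 - - \frac{3254}{-4881 + 201} = -972 - - \frac{3254}{-4680} = -972 - \left(-3254\right) \left(- \frac{1}{4680}\right) = -972 - \frac{1627}{2340} = - \frac{2276107}{2340}$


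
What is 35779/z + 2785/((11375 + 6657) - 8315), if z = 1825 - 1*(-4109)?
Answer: 40465637/6406742 ≈ 6.3161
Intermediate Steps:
z = 5934 (z = 1825 + 4109 = 5934)
35779/z + 2785/((11375 + 6657) - 8315) = 35779/5934 + 2785/((11375 + 6657) - 8315) = 35779*(1/5934) + 2785/(18032 - 8315) = 35779/5934 + 2785/9717 = 40465637/6406742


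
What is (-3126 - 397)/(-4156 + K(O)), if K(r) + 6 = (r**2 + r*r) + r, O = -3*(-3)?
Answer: 271/307 ≈ 0.88274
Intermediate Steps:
O = 9
K(r) = -6 + r + 2*r**2 (K(r) = -6 + ((r**2 + r*r) + r) = -6 + ((r**2 + r**2) + r) = -6 + (2*r**2 + r) = -6 + (r + 2*r**2) = -6 + r + 2*r**2)
(-3126 - 397)/(-4156 + K(O)) = (-3126 - 397)/(-4156 + (-6 + 9 + 2*9**2)) = -3523/(-4156 + (-6 + 9 + 2*81)) = -3523/(-4156 + (-6 + 9 + 162)) = -3523/(-4156 + 165) = -3523/(-3991) = -3523*(-1/3991) = 271/307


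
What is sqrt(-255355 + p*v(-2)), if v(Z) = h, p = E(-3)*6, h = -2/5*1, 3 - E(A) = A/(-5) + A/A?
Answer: I*sqrt(6383959)/5 ≈ 505.33*I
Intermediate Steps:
E(A) = 2 + A/5 (E(A) = 3 - (A/(-5) + A/A) = 3 - (A*(-1/5) + 1) = 3 - (-A/5 + 1) = 3 - (1 - A/5) = 3 + (-1 + A/5) = 2 + A/5)
h = -2/5 (h = -2*1/5*1 = -2/5*1 = -2/5 ≈ -0.40000)
p = 42/5 (p = (2 + (1/5)*(-3))*6 = (2 - 3/5)*6 = (7/5)*6 = 42/5 ≈ 8.4000)
v(Z) = -2/5
sqrt(-255355 + p*v(-2)) = sqrt(-255355 + (42/5)*(-2/5)) = sqrt(-255355 - 84/25) = sqrt(-6383959/25) = I*sqrt(6383959)/5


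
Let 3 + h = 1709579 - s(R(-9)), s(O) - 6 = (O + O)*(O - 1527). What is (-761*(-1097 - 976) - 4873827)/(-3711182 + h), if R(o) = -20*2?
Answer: 1648137/1063486 ≈ 1.5497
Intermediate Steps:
R(o) = -40
s(O) = 6 + 2*O*(-1527 + O) (s(O) = 6 + (O + O)*(O - 1527) = 6 + (2*O)*(-1527 + O) = 6 + 2*O*(-1527 + O))
h = 1584210 (h = -3 + (1709579 - (6 - 3054*(-40) + 2*(-40)²)) = -3 + (1709579 - (6 + 122160 + 2*1600)) = -3 + (1709579 - (6 + 122160 + 3200)) = -3 + (1709579 - 1*125366) = -3 + (1709579 - 125366) = -3 + 1584213 = 1584210)
(-761*(-1097 - 976) - 4873827)/(-3711182 + h) = (-761*(-1097 - 976) - 4873827)/(-3711182 + 1584210) = (-761*(-2073) - 4873827)/(-2126972) = (1577553 - 4873827)*(-1/2126972) = -3296274*(-1/2126972) = 1648137/1063486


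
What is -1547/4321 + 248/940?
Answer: -95643/1015435 ≈ -0.094189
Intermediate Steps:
-1547/4321 + 248/940 = -1547*1/4321 + 248*(1/940) = -1547/4321 + 62/235 = -95643/1015435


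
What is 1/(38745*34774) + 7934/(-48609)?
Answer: -1187736217979/7276867920630 ≈ -0.16322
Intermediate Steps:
1/(38745*34774) + 7934/(-48609) = (1/38745)*(1/34774) + 7934*(-1/48609) = 1/1347318630 - 7934/48609 = -1187736217979/7276867920630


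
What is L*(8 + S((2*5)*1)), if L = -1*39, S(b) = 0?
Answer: -312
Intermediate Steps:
L = -39
L*(8 + S((2*5)*1)) = -39*(8 + 0) = -39*8 = -312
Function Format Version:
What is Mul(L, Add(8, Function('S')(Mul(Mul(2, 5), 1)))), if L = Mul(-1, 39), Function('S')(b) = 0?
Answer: -312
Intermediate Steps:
L = -39
Mul(L, Add(8, Function('S')(Mul(Mul(2, 5), 1)))) = Mul(-39, Add(8, 0)) = Mul(-39, 8) = -312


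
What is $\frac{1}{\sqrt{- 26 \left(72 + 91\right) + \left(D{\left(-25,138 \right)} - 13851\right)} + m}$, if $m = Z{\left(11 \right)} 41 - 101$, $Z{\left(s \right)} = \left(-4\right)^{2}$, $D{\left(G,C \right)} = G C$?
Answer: $\frac{555}{329564} - \frac{i \sqrt{21539}}{329564} \approx 0.001684 - 0.00044532 i$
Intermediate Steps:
$D{\left(G,C \right)} = C G$
$Z{\left(s \right)} = 16$
$m = 555$ ($m = 16 \cdot 41 - 101 = 656 - 101 = 555$)
$\frac{1}{\sqrt{- 26 \left(72 + 91\right) + \left(D{\left(-25,138 \right)} - 13851\right)} + m} = \frac{1}{\sqrt{- 26 \left(72 + 91\right) + \left(138 \left(-25\right) - 13851\right)} + 555} = \frac{1}{\sqrt{\left(-26\right) 163 - 17301} + 555} = \frac{1}{\sqrt{-4238 - 17301} + 555} = \frac{1}{\sqrt{-21539} + 555} = \frac{1}{i \sqrt{21539} + 555} = \frac{1}{555 + i \sqrt{21539}}$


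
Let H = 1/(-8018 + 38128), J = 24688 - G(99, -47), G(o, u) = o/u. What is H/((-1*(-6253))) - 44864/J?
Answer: -79400827480041/43696836731210 ≈ -1.8171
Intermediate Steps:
J = 1160435/47 (J = 24688 - 99/(-47) = 24688 - 99*(-1)/47 = 24688 - 1*(-99/47) = 24688 + 99/47 = 1160435/47 ≈ 24690.)
H = 1/30110 ≈ 3.3212e-5
H/((-1*(-6253))) - 44864/J = 1/(30110*((-1*(-6253)))) - 44864/1160435/47 = (1/30110)/6253 - 44864*47/1160435 = (1/30110)*(1/6253) - 2108608/1160435 = 1/188277830 - 2108608/1160435 = -79400827480041/43696836731210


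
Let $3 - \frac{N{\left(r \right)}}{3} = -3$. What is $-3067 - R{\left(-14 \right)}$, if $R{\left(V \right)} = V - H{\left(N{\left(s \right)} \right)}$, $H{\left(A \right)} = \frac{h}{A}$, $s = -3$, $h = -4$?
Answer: $- \frac{27479}{9} \approx -3053.2$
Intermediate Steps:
$N{\left(r \right)} = 18$ ($N{\left(r \right)} = 9 - -9 = 9 + 9 = 18$)
$H{\left(A \right)} = - \frac{4}{A}$
$R{\left(V \right)} = \frac{2}{9} + V$ ($R{\left(V \right)} = V - - \frac{4}{18} = V - \left(-4\right) \frac{1}{18} = V - - \frac{2}{9} = V + \frac{2}{9} = \frac{2}{9} + V$)
$-3067 - R{\left(-14 \right)} = -3067 - \left(\frac{2}{9} - 14\right) = -3067 - - \frac{124}{9} = -3067 + \frac{124}{9} = - \frac{27479}{9}$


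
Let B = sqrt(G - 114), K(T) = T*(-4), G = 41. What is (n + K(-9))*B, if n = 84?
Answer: 120*I*sqrt(73) ≈ 1025.3*I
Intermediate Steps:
K(T) = -4*T
B = I*sqrt(73) (B = sqrt(41 - 114) = sqrt(-73) = I*sqrt(73) ≈ 8.544*I)
(n + K(-9))*B = (84 - 4*(-9))*(I*sqrt(73)) = (84 + 36)*(I*sqrt(73)) = 120*(I*sqrt(73)) = 120*I*sqrt(73)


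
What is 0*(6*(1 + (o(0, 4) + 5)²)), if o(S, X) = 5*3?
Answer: 0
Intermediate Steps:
o(S, X) = 15
0*(6*(1 + (o(0, 4) + 5)²)) = 0*(6*(1 + (15 + 5)²)) = 0*(6*(1 + 20²)) = 0*(6*(1 + 400)) = 0*(6*401) = 0*2406 = 0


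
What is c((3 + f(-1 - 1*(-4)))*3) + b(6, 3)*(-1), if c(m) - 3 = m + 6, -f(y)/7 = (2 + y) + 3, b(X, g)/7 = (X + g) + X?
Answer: -255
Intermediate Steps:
b(X, g) = 7*g + 14*X (b(X, g) = 7*((X + g) + X) = 7*(g + 2*X) = 7*g + 14*X)
f(y) = -35 - 7*y (f(y) = -7*((2 + y) + 3) = -7*(5 + y) = -35 - 7*y)
c(m) = 9 + m (c(m) = 3 + (m + 6) = 3 + (6 + m) = 9 + m)
c((3 + f(-1 - 1*(-4)))*3) + b(6, 3)*(-1) = (9 + (3 + (-35 - 7*(-1 - 1*(-4))))*3) + (7*3 + 14*6)*(-1) = (9 + (3 + (-35 - 7*(-1 + 4)))*3) + (21 + 84)*(-1) = (9 + (3 + (-35 - 7*3))*3) + 105*(-1) = (9 + (3 + (-35 - 21))*3) - 105 = (9 + (3 - 56)*3) - 105 = (9 - 53*3) - 105 = (9 - 159) - 105 = -150 - 105 = -255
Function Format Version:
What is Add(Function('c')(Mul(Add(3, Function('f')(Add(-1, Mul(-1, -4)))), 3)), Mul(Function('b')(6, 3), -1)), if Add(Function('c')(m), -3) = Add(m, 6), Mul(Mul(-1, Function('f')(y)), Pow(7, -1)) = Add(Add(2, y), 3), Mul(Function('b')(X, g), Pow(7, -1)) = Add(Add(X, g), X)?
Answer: -255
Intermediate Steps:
Function('b')(X, g) = Add(Mul(7, g), Mul(14, X)) (Function('b')(X, g) = Mul(7, Add(Add(X, g), X)) = Mul(7, Add(g, Mul(2, X))) = Add(Mul(7, g), Mul(14, X)))
Function('f')(y) = Add(-35, Mul(-7, y)) (Function('f')(y) = Mul(-7, Add(Add(2, y), 3)) = Mul(-7, Add(5, y)) = Add(-35, Mul(-7, y)))
Function('c')(m) = Add(9, m) (Function('c')(m) = Add(3, Add(m, 6)) = Add(3, Add(6, m)) = Add(9, m))
Add(Function('c')(Mul(Add(3, Function('f')(Add(-1, Mul(-1, -4)))), 3)), Mul(Function('b')(6, 3), -1)) = Add(Add(9, Mul(Add(3, Add(-35, Mul(-7, Add(-1, Mul(-1, -4))))), 3)), Mul(Add(Mul(7, 3), Mul(14, 6)), -1)) = Add(Add(9, Mul(Add(3, Add(-35, Mul(-7, Add(-1, 4)))), 3)), Mul(Add(21, 84), -1)) = Add(Add(9, Mul(Add(3, Add(-35, Mul(-7, 3))), 3)), Mul(105, -1)) = Add(Add(9, Mul(Add(3, Add(-35, -21)), 3)), -105) = Add(Add(9, Mul(Add(3, -56), 3)), -105) = Add(Add(9, Mul(-53, 3)), -105) = Add(Add(9, -159), -105) = Add(-150, -105) = -255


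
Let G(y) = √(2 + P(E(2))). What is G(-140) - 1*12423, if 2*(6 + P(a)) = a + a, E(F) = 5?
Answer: -12422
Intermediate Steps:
P(a) = -6 + a (P(a) = -6 + (a + a)/2 = -6 + (2*a)/2 = -6 + a)
G(y) = 1 (G(y) = √(2 + (-6 + 5)) = √(2 - 1) = √1 = 1)
G(-140) - 1*12423 = 1 - 1*12423 = 1 - 12423 = -12422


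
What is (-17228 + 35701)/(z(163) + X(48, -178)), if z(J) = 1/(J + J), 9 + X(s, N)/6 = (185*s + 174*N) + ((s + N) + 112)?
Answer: -6022198/43264763 ≈ -0.13919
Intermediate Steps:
X(s, N) = 618 + 1050*N + 1116*s (X(s, N) = -54 + 6*((185*s + 174*N) + ((s + N) + 112)) = -54 + 6*((174*N + 185*s) + ((N + s) + 112)) = -54 + 6*((174*N + 185*s) + (112 + N + s)) = -54 + 6*(112 + 175*N + 186*s) = -54 + (672 + 1050*N + 1116*s) = 618 + 1050*N + 1116*s)
z(J) = 1/(2*J)
(-17228 + 35701)/(z(163) + X(48, -178)) = (-17228 + 35701)/((½)/163 + (618 + 1050*(-178) + 1116*48)) = 18473/((½)*(1/163) + (618 - 186900 + 53568)) = 18473/(1/326 - 132714) = 18473/(-43264763/326) = 18473*(-326/43264763) = -6022198/43264763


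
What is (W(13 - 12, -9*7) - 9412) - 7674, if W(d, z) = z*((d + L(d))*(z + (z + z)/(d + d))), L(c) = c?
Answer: -1210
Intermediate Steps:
W(d, z) = 2*d*z*(z + z/d) (W(d, z) = z*((d + d)*(z + (z + z)/(d + d))) = z*((2*d)*(z + (2*z)/((2*d)))) = z*((2*d)*(z + (2*z)*(1/(2*d)))) = z*((2*d)*(z + z/d)) = z*(2*d*(z + z/d)) = 2*d*z*(z + z/d))
(W(13 - 12, -9*7) - 9412) - 7674 = (2*(-9*7)²*(1 + (13 - 12)) - 9412) - 7674 = (2*(-63)²*(1 + 1) - 9412) - 7674 = (2*3969*2 - 9412) - 7674 = (15876 - 9412) - 7674 = 6464 - 7674 = -1210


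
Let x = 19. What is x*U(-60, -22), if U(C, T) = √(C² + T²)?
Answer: 38*√1021 ≈ 1214.2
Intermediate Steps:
x*U(-60, -22) = 19*√((-60)² + (-22)²) = 19*√(3600 + 484) = 19*√4084 = 19*(2*√1021) = 38*√1021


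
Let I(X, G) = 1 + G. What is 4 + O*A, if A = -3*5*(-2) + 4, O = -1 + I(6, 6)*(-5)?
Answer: -1220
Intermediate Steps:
O = -36 (O = -1 + (1 + 6)*(-5) = -1 + 7*(-5) = -1 - 35 = -36)
A = 34 (A = -15*(-2) + 4 = 30 + 4 = 34)
4 + O*A = 4 - 36*34 = 4 - 1224 = -1220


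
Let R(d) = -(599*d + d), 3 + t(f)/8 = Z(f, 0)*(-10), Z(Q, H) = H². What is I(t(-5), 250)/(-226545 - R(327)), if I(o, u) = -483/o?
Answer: -23/34680 ≈ -0.00066321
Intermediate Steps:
t(f) = -24 (t(f) = -24 + 8*(0²*(-10)) = -24 + 8*(0*(-10)) = -24 + 8*0 = -24 + 0 = -24)
R(d) = -600*d
I(t(-5), 250)/(-226545 - R(327)) = (-483/(-24))/(-226545 - (-600)*327) = (-483*(-1/24))/(-226545 - 1*(-196200)) = 161/(8*(-226545 + 196200)) = (161/8)/(-30345) = (161/8)*(-1/30345) = -23/34680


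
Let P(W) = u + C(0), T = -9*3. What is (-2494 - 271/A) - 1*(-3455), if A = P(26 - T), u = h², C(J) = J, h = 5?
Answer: 23754/25 ≈ 950.16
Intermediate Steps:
u = 25 (u = 5² = 25)
T = -27
P(W) = 25 (P(W) = 25 + 0 = 25)
A = 25
(-2494 - 271/A) - 1*(-3455) = (-2494 - 271/25) - 1*(-3455) = (-2494 - 271*1/25) + 3455 = (-2494 - 271/25) + 3455 = -62621/25 + 3455 = 23754/25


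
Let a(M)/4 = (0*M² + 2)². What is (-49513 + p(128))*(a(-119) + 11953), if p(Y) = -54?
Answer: -593267423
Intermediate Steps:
a(M) = 16 (a(M) = 4*(0*M² + 2)² = 4*(0 + 2)² = 4*2² = 4*4 = 16)
(-49513 + p(128))*(a(-119) + 11953) = (-49513 - 54)*(16 + 11953) = -49567*11969 = -593267423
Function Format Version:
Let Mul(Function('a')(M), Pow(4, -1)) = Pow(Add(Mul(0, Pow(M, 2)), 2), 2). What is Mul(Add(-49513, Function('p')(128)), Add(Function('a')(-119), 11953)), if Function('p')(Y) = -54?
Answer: -593267423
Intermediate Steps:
Function('a')(M) = 16 (Function('a')(M) = Mul(4, Pow(Add(Mul(0, Pow(M, 2)), 2), 2)) = Mul(4, Pow(Add(0, 2), 2)) = Mul(4, Pow(2, 2)) = Mul(4, 4) = 16)
Mul(Add(-49513, Function('p')(128)), Add(Function('a')(-119), 11953)) = Mul(Add(-49513, -54), Add(16, 11953)) = Mul(-49567, 11969) = -593267423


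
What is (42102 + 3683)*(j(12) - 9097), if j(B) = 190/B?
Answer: -2494687295/6 ≈ -4.1578e+8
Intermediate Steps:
(42102 + 3683)*(j(12) - 9097) = (42102 + 3683)*(190/12 - 9097) = 45785*(190*(1/12) - 9097) = 45785*(95/6 - 9097) = 45785*(-54487/6) = -2494687295/6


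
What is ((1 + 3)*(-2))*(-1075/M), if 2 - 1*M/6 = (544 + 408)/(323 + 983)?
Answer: 280790/249 ≈ 1127.7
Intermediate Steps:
M = 4980/653 (M = 12 - 6*(544 + 408)/(323 + 983) = 12 - 5712/1306 = 12 - 6*476/653 = 12 - 2856/653 = 4980/653 ≈ 7.6263)
((1 + 3)*(-2))*(-1075/M) = ((1 + 3)*(-2))*(-1075/4980/653) = (4*(-2))*(-1075*653/4980) = -8*(-140395/996) = 280790/249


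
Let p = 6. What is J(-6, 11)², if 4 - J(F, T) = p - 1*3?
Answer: 1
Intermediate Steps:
J(F, T) = 1 (J(F, T) = 4 - (6 - 1*3) = 4 - (6 - 3) = 4 - 1*3 = 4 - 3 = 1)
J(-6, 11)² = 1² = 1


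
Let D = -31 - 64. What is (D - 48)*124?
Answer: -17732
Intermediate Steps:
D = -95
(D - 48)*124 = (-95 - 48)*124 = -143*124 = -17732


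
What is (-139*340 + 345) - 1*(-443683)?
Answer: 396768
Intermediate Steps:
(-139*340 + 345) - 1*(-443683) = (-47260 + 345) + 443683 = -46915 + 443683 = 396768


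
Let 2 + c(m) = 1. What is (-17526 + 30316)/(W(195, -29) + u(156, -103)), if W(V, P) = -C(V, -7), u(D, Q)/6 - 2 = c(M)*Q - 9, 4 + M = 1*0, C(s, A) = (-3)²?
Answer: 12790/567 ≈ 22.557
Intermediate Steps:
C(s, A) = 9
M = -4 (M = -4 + 1*0 = -4 + 0 = -4)
c(m) = -1 (c(m) = -2 + 1 = -1)
u(D, Q) = -42 - 6*Q (u(D, Q) = 12 + 6*(-Q - 9) = 12 + 6*(-9 - Q) = 12 + (-54 - 6*Q) = -42 - 6*Q)
W(V, P) = -9 (W(V, P) = -1*9 = -9)
(-17526 + 30316)/(W(195, -29) + u(156, -103)) = (-17526 + 30316)/(-9 + (-42 - 6*(-103))) = 12790/(-9 + (-42 + 618)) = 12790/(-9 + 576) = 12790/567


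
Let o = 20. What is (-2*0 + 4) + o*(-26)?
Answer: -516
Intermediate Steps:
(-2*0 + 4) + o*(-26) = (-2*0 + 4) + 20*(-26) = (0 + 4) - 520 = 4 - 520 = -516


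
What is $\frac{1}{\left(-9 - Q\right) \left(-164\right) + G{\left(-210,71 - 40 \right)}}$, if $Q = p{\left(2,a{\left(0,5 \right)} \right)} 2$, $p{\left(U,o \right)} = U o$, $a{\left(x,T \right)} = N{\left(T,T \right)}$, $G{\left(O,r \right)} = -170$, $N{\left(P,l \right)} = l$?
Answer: $\frac{1}{4586} \approx 0.00021805$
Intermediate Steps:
$a{\left(x,T \right)} = T$
$Q = 20$ ($Q = 2 \cdot 5 \cdot 2 = 10 \cdot 2 = 20$)
$\frac{1}{\left(-9 - Q\right) \left(-164\right) + G{\left(-210,71 - 40 \right)}} = \frac{1}{\left(-9 - 20\right) \left(-164\right) - 170} = \frac{1}{\left(-29\right) \left(-164\right) - 170} = \frac{1}{4756 - 170} = \frac{1}{4586}$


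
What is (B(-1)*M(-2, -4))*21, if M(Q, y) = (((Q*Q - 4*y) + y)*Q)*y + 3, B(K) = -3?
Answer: -8253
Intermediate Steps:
M(Q, y) = 3 + Q*y*(Q² - 3*y) (M(Q, y) = (((Q² - 4*y) + y)*Q)*y + 3 = ((Q² - 3*y)*Q)*y + 3 = (Q*(Q² - 3*y))*y + 3 = Q*y*(Q² - 3*y) + 3 = 3 + Q*y*(Q² - 3*y))
(B(-1)*M(-2, -4))*21 = -3*(3 - 4*(-2)³ - 3*(-2)*(-4)²)*21 = -3*(3 - 4*(-8) - 3*(-2)*16)*21 = -3*(3 + 32 + 96)*21 = -3*131*21 = -393*21 = -8253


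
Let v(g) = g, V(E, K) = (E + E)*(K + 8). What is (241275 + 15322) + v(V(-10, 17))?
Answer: 256097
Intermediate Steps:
V(E, K) = 2*E*(8 + K) (V(E, K) = (2*E)*(8 + K) = 2*E*(8 + K))
(241275 + 15322) + v(V(-10, 17)) = (241275 + 15322) + 2*(-10)*(8 + 17) = 256597 + 2*(-10)*25 = 256597 - 500 = 256097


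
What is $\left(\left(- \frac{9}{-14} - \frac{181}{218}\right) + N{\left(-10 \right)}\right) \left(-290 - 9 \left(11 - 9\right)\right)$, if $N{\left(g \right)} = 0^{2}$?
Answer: $\frac{6292}{109} \approx 57.725$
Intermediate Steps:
$N{\left(g \right)} = 0$
$\left(\left(- \frac{9}{-14} - \frac{181}{218}\right) + N{\left(-10 \right)}\right) \left(-290 - 9 \left(11 - 9\right)\right) = \left(\left(- \frac{9}{-14} - \frac{181}{218}\right) + 0\right) \left(-290 - 9 \left(11 - 9\right)\right) = \left(\left(\left(-9\right) \left(- \frac{1}{14}\right) - \frac{181}{218}\right) + 0\right) \left(-290 - 18\right) = \left(\left(\frac{9}{14} - \frac{181}{218}\right) + 0\right) \left(-290 - 18\right) = \left(- \frac{143}{763} + 0\right) \left(-308\right) = \left(- \frac{143}{763}\right) \left(-308\right) = \frac{6292}{109}$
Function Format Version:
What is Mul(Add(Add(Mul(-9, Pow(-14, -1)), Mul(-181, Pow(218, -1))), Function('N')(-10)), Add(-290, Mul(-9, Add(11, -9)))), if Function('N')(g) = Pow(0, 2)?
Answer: Rational(6292, 109) ≈ 57.725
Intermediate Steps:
Function('N')(g) = 0
Mul(Add(Add(Mul(-9, Pow(-14, -1)), Mul(-181, Pow(218, -1))), Function('N')(-10)), Add(-290, Mul(-9, Add(11, -9)))) = Mul(Add(Add(Mul(-9, Pow(-14, -1)), Mul(-181, Pow(218, -1))), 0), Add(-290, Mul(-9, Add(11, -9)))) = Mul(Add(Add(Mul(-9, Rational(-1, 14)), Mul(-181, Rational(1, 218))), 0), Add(-290, Mul(-9, 2))) = Mul(Add(Add(Rational(9, 14), Rational(-181, 218)), 0), Add(-290, -18)) = Mul(Add(Rational(-143, 763), 0), -308) = Mul(Rational(-143, 763), -308) = Rational(6292, 109)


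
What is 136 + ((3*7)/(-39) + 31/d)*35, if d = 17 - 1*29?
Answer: 4171/156 ≈ 26.737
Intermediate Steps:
d = -12 (d = 17 - 29 = -12)
136 + ((3*7)/(-39) + 31/d)*35 = 136 + ((3*7)/(-39) + 31/(-12))*35 = 136 + (21*(-1/39) + 31*(-1/12))*35 = 136 + (-7/13 - 31/12)*35 = 136 - 487/156*35 = 136 - 17045/156 = 4171/156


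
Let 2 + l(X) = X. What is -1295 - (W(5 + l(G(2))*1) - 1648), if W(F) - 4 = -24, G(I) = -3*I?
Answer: 373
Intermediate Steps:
l(X) = -2 + X
W(F) = -20 (W(F) = 4 - 24 = -20)
-1295 - (W(5 + l(G(2))*1) - 1648) = -1295 - (-20 - 1648) = -1295 - 1*(-1668) = -1295 + 1668 = 373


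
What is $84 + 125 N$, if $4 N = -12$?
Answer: $-291$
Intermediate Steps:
$N = -3$ ($N = \frac{1}{4} \left(-12\right) = -3$)
$84 + 125 N = 84 + 125 \left(-3\right) = 84 - 375 = -291$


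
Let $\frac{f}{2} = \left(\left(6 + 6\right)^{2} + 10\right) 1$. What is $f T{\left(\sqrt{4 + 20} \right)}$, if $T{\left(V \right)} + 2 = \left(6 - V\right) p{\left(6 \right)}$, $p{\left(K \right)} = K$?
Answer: $10472 - 3696 \sqrt{6} \approx 1418.7$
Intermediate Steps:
$T{\left(V \right)} = 34 - 6 V$ ($T{\left(V \right)} = -2 + \left(6 - V\right) 6 = -2 - \left(-36 + 6 V\right) = 34 - 6 V$)
$f = 308$ ($f = 2 \left(\left(6 + 6\right)^{2} + 10\right) 1 = 2 \left(12^{2} + 10\right) 1 = 2 \left(144 + 10\right) 1 = 2 \cdot 154 \cdot 1 = 2 \cdot 154 = 308$)
$f T{\left(\sqrt{4 + 20} \right)} = 308 \left(34 - 6 \sqrt{4 + 20}\right) = 308 \left(34 - 6 \sqrt{24}\right) = 308 \left(34 - 6 \cdot 2 \sqrt{6}\right) = 308 \left(34 - 12 \sqrt{6}\right) = 10472 - 3696 \sqrt{6}$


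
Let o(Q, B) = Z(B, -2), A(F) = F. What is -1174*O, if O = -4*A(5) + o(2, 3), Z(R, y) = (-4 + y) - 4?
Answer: 35220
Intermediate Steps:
Z(R, y) = -8 + y
o(Q, B) = -10 (o(Q, B) = -8 - 2 = -10)
O = -30 (O = -4*5 - 10 = -20 - 10 = -30)
-1174*O = -1174*(-30) = -1*(-35220) = 35220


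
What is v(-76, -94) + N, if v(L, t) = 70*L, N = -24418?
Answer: -29738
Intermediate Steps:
v(-76, -94) + N = 70*(-76) - 24418 = -5320 - 24418 = -29738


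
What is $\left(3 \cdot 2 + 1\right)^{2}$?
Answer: $49$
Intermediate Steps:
$\left(3 \cdot 2 + 1\right)^{2} = \left(6 + 1\right)^{2} = 7^{2} = 49$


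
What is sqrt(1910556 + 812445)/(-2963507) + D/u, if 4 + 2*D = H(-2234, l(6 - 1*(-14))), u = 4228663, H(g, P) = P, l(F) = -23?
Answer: -27/8457326 - sqrt(2723001)/2963507 ≈ -0.00056002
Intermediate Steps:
D = -27/2 (D = -2 + (1/2)*(-23) = -2 - 23/2 = -27/2 ≈ -13.500)
sqrt(1910556 + 812445)/(-2963507) + D/u = sqrt(1910556 + 812445)/(-2963507) - 27/2/4228663 = sqrt(2723001)*(-1/2963507) - 27/2*1/4228663 = -sqrt(2723001)/2963507 - 27/8457326 = -27/8457326 - sqrt(2723001)/2963507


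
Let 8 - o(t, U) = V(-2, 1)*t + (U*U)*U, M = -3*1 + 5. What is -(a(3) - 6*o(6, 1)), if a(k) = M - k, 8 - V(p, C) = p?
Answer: -317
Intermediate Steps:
V(p, C) = 8 - p
M = 2 (M = -3 + 5 = 2)
o(t, U) = 8 - U**3 - 10*t (o(t, U) = 8 - ((8 - 1*(-2))*t + (U*U)*U) = 8 - ((8 + 2)*t + U**2*U) = 8 - (10*t + U**3) = 8 - (U**3 + 10*t) = 8 + (-U**3 - 10*t) = 8 - U**3 - 10*t)
a(k) = 2 - k
-(a(3) - 6*o(6, 1)) = -((2 - 1*3) - 6*(8 - 1*1**3 - 10*6)) = -((2 - 3) - 6*(8 - 1*1 - 60)) = -(-1 - 6*(8 - 1 - 60)) = -(-1 - 6*(-53)) = -(-1 + 318) = -1*317 = -317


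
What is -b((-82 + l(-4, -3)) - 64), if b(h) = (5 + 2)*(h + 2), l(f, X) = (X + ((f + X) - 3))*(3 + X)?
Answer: 1008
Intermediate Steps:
l(f, X) = (3 + X)*(-3 + f + 2*X) (l(f, X) = (X + ((X + f) - 3))*(3 + X) = (X + (-3 + X + f))*(3 + X) = (-3 + f + 2*X)*(3 + X) = (3 + X)*(-3 + f + 2*X))
b(h) = 14 + 7*h (b(h) = 7*(2 + h) = 14 + 7*h)
-b((-82 + l(-4, -3)) - 64) = -(14 + 7*((-82 + (-9 + 2*(-3)² + 3*(-3) + 3*(-4) - 3*(-4))) - 64)) = -(14 + 7*((-82 + (-9 + 2*9 - 9 - 12 + 12)) - 64)) = -(14 + 7*((-82 + (-9 + 18 - 9 - 12 + 12)) - 64)) = -(14 + 7*((-82 + 0) - 64)) = -(14 + 7*(-82 - 64)) = -(14 + 7*(-146)) = -(14 - 1022) = -1*(-1008) = 1008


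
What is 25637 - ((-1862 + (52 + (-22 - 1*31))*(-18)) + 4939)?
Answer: 22542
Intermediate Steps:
25637 - ((-1862 + (52 + (-22 - 1*31))*(-18)) + 4939) = 25637 - ((-1862 + (52 + (-22 - 31))*(-18)) + 4939) = 25637 - ((-1862 + (52 - 53)*(-18)) + 4939) = 25637 - ((-1862 - 1*(-18)) + 4939) = 25637 - ((-1862 + 18) + 4939) = 25637 - (-1844 + 4939) = 25637 - 1*3095 = 25637 - 3095 = 22542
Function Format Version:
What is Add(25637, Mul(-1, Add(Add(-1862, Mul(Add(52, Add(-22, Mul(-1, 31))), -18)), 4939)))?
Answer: 22542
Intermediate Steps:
Add(25637, Mul(-1, Add(Add(-1862, Mul(Add(52, Add(-22, Mul(-1, 31))), -18)), 4939))) = Add(25637, Mul(-1, Add(Add(-1862, Mul(Add(52, Add(-22, -31)), -18)), 4939))) = Add(25637, Mul(-1, Add(Add(-1862, Mul(Add(52, -53), -18)), 4939))) = Add(25637, Mul(-1, Add(Add(-1862, Mul(-1, -18)), 4939))) = Add(25637, Mul(-1, Add(Add(-1862, 18), 4939))) = Add(25637, Mul(-1, Add(-1844, 4939))) = Add(25637, Mul(-1, 3095)) = Add(25637, -3095) = 22542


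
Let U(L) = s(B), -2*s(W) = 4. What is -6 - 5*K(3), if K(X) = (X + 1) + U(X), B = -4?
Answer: -16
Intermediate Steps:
s(W) = -2 (s(W) = -½*4 = -2)
U(L) = -2
K(X) = -1 + X (K(X) = (X + 1) - 2 = (1 + X) - 2 = -1 + X)
-6 - 5*K(3) = -6 - 5*(-1 + 3) = -6 - 5*2 = -6 - 10 = -16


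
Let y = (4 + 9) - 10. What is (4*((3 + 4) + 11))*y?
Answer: 216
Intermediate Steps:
y = 3 (y = 13 - 10 = 3)
(4*((3 + 4) + 11))*y = (4*((3 + 4) + 11))*3 = (4*(7 + 11))*3 = (4*18)*3 = 72*3 = 216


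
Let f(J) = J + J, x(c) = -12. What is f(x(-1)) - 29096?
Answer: -29120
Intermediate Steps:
f(J) = 2*J
f(x(-1)) - 29096 = 2*(-12) - 29096 = -24 - 29096 = -29120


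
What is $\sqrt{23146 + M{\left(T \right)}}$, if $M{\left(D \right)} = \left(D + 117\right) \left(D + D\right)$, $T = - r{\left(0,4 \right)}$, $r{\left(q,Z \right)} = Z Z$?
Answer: $\sqrt{19914} \approx 141.12$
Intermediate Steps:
$r{\left(q,Z \right)} = Z^{2}$
$T = -16$ ($T = - 4^{2} = \left(-1\right) 16 = -16$)
$M{\left(D \right)} = 2 D \left(117 + D\right)$ ($M{\left(D \right)} = \left(117 + D\right) 2 D = 2 D \left(117 + D\right)$)
$\sqrt{23146 + M{\left(T \right)}} = \sqrt{23146 + 2 \left(-16\right) \left(117 - 16\right)} = \sqrt{23146 + 2 \left(-16\right) 101} = \sqrt{23146 - 3232} = \sqrt{19914}$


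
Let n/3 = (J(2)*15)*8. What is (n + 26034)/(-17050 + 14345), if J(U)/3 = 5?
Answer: -31434/2705 ≈ -11.621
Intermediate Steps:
J(U) = 15 (J(U) = 3*5 = 15)
n = 5400 (n = 3*((15*15)*8) = 3*(225*8) = 3*1800 = 5400)
(n + 26034)/(-17050 + 14345) = (5400 + 26034)/(-17050 + 14345) = 31434/(-2705) = 31434*(-1/2705) = -31434/2705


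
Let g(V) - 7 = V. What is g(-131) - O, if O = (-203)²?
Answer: -41333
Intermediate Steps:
O = 41209
g(V) = 7 + V
g(-131) - O = (7 - 131) - 1*41209 = -124 - 41209 = -41333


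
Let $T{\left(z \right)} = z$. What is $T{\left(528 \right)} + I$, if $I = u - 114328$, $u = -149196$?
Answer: $-262996$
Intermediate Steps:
$I = -263524$ ($I = -149196 - 114328 = -263524$)
$T{\left(528 \right)} + I = 528 - 263524 = -262996$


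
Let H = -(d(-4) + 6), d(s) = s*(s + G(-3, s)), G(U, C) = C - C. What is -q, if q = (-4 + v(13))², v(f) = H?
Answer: -676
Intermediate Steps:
G(U, C) = 0
d(s) = s² (d(s) = s*(s + 0) = s*s = s²)
H = -22 (H = -((-4)² + 6) = -(16 + 6) = -1*22 = -22)
v(f) = -22
q = 676 (q = (-4 - 22)² = (-26)² = 676)
-q = -1*676 = -676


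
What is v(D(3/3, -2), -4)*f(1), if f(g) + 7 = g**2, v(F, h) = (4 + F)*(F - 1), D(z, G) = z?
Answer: 0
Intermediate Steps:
v(F, h) = (-1 + F)*(4 + F) (v(F, h) = (4 + F)*(-1 + F) = (-1 + F)*(4 + F))
f(g) = -7 + g**2
v(D(3/3, -2), -4)*f(1) = (-4 + (3/3)**2 + 3*(3/3))*(-7 + 1**2) = (-4 + (3*(1/3))**2 + 3*(3*(1/3)))*(-7 + 1) = (-4 + 1**2 + 3*1)*(-6) = (-4 + 1 + 3)*(-6) = 0*(-6) = 0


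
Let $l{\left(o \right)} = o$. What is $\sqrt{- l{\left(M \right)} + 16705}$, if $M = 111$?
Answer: $\sqrt{16594} \approx 128.82$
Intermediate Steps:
$\sqrt{- l{\left(M \right)} + 16705} = \sqrt{\left(-1\right) 111 + 16705} = \sqrt{-111 + 16705} = \sqrt{16594}$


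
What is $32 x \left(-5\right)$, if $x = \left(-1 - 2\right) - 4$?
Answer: $1120$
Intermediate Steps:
$x = -7$ ($x = \left(-1 - 2\right) - 4 = -3 - 4 = -7$)
$32 x \left(-5\right) = 32 \left(\left(-7\right) \left(-5\right)\right) = 32 \cdot 35 = 1120$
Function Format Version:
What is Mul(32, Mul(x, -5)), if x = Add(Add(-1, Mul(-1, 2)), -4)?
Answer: 1120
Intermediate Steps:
x = -7 (x = Add(Add(-1, -2), -4) = Add(-3, -4) = -7)
Mul(32, Mul(x, -5)) = Mul(32, Mul(-7, -5)) = Mul(32, 35) = 1120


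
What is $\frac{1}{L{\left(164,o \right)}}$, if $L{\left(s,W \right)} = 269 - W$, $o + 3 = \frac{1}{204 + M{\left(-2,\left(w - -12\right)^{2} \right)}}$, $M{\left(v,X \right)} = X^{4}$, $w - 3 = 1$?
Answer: $\frac{4294967500}{1168231159999} \approx 0.0036765$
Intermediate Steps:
$w = 4$ ($w = 3 + 1 = 4$)
$o = - \frac{12884902499}{4294967500}$ ($o = -3 + \frac{1}{204 + \left(\left(4 - -12\right)^{2}\right)^{4}} = -3 + \frac{1}{204 + \left(\left(4 + 12\right)^{2}\right)^{4}} = -3 + \frac{1}{204 + \left(16^{2}\right)^{4}} = -3 + \frac{1}{204 + 256^{4}} = -3 + \frac{1}{204 + 4294967296} = -3 + \frac{1}{4294967500} = - \frac{12884902499}{4294967500} \approx -3.0$)
$\frac{1}{L{\left(164,o \right)}} = \frac{1}{269 - - \frac{12884902499}{4294967500}} = \frac{1}{269 + \frac{12884902499}{4294967500}} = \frac{1}{\frac{1168231159999}{4294967500}} = \frac{4294967500}{1168231159999}$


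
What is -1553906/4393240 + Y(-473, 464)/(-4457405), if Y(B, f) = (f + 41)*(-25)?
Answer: -687092371893/1958244994220 ≈ -0.35087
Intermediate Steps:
Y(B, f) = -1025 - 25*f (Y(B, f) = (41 + f)*(-25) = -1025 - 25*f)
-1553906/4393240 + Y(-473, 464)/(-4457405) = -1553906/4393240 + (-1025 - 25*464)/(-4457405) = -1553906*1/4393240 + (-1025 - 11600)*(-1/4457405) = -776953/2196620 - 12625*(-1/4457405) = -776953/2196620 + 2525/891481 = -687092371893/1958244994220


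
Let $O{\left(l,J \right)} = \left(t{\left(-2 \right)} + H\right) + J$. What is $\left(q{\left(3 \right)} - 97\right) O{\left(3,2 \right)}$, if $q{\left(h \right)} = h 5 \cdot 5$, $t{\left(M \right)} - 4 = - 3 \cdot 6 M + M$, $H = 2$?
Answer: $-924$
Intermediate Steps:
$t{\left(M \right)} = 4 - 17 M$ ($t{\left(M \right)} = 4 + \left(- 3 \cdot 6 M + M\right) = 4 + \left(- 18 M + M\right) = 4 - 17 M$)
$q{\left(h \right)} = 25 h$ ($q{\left(h \right)} = 5 h 5 = 25 h$)
$O{\left(l,J \right)} = 40 + J$ ($O{\left(l,J \right)} = \left(\left(4 - -34\right) + 2\right) + J = \left(\left(4 + 34\right) + 2\right) + J = \left(38 + 2\right) + J = 40 + J$)
$\left(q{\left(3 \right)} - 97\right) O{\left(3,2 \right)} = \left(25 \cdot 3 - 97\right) \left(40 + 2\right) = \left(75 - 97\right) 42 = \left(-22\right) 42 = -924$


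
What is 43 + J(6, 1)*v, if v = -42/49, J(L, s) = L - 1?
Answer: 271/7 ≈ 38.714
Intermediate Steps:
J(L, s) = -1 + L
v = -6/7 (v = -42*1/49 = -6/7 ≈ -0.85714)
43 + J(6, 1)*v = 43 + (-1 + 6)*(-6/7) = 43 + 5*(-6/7) = 43 - 30/7 = 271/7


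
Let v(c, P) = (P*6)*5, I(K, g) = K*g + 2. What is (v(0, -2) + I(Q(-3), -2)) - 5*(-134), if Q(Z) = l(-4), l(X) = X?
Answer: 620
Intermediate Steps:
Q(Z) = -4
I(K, g) = 2 + K*g
v(c, P) = 30*P (v(c, P) = (6*P)*5 = 30*P)
(v(0, -2) + I(Q(-3), -2)) - 5*(-134) = (30*(-2) + (2 - 4*(-2))) - 5*(-134) = (-60 + (2 + 8)) + 670 = (-60 + 10) + 670 = -50 + 670 = 620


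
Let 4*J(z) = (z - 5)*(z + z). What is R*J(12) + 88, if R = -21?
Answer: -794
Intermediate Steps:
J(z) = z*(-5 + z)/2 (J(z) = ((z - 5)*(z + z))/4 = ((-5 + z)*(2*z))/4 = (2*z*(-5 + z))/4 = z*(-5 + z)/2)
R*J(12) + 88 = -21*12*(-5 + 12)/2 + 88 = -21*12*7/2 + 88 = -21*42 + 88 = -882 + 88 = -794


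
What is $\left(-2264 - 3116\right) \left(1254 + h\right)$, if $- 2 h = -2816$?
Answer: $-14321560$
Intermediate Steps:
$h = 1408$ ($h = \left(- \frac{1}{2}\right) \left(-2816\right) = 1408$)
$\left(-2264 - 3116\right) \left(1254 + h\right) = \left(-2264 - 3116\right) \left(1254 + 1408\right) = \left(-5380\right) 2662 = -14321560$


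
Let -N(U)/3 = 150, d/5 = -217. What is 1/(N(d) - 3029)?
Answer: -1/3479 ≈ -0.00028744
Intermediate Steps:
d = -1085 (d = 5*(-217) = -1085)
N(U) = -450 (N(U) = -3*150 = -450)
1/(N(d) - 3029) = 1/(-450 - 3029) = 1/(-3479) = -1/3479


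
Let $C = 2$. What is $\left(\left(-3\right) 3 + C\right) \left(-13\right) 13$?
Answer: $1183$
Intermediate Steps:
$\left(\left(-3\right) 3 + C\right) \left(-13\right) 13 = \left(\left(-3\right) 3 + 2\right) \left(-13\right) 13 = \left(-9 + 2\right) \left(-13\right) 13 = \left(-7\right) \left(-13\right) 13 = 91 \cdot 13 = 1183$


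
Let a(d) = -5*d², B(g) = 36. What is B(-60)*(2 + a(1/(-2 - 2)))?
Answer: 243/4 ≈ 60.750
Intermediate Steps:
B(-60)*(2 + a(1/(-2 - 2))) = 36*(2 - 5/(-2 - 2)²) = 36*(2 - 5*(1/(-4))²) = 36*(2 - 5*(-¼)²) = 36*(2 - 5*1/16) = 36*(2 - 5/16) = 36*(27/16) = 243/4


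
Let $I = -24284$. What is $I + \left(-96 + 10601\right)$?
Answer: $-13779$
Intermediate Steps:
$I + \left(-96 + 10601\right) = -24284 + \left(-96 + 10601\right) = -24284 + 10505 = -13779$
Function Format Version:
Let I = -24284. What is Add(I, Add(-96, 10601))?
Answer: -13779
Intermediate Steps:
Add(I, Add(-96, 10601)) = Add(-24284, Add(-96, 10601)) = Add(-24284, 10505) = -13779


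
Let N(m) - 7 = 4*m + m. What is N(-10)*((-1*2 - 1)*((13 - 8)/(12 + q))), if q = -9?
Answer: 215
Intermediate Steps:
N(m) = 7 + 5*m (N(m) = 7 + (4*m + m) = 7 + 5*m)
N(-10)*((-1*2 - 1)*((13 - 8)/(12 + q))) = (7 + 5*(-10))*((-1*2 - 1)*((13 - 8)/(12 - 9))) = (7 - 50)*((-2 - 1)*(5/3)) = -(-129)*5*(1/3) = -(-129)*5/3 = -43*(-5) = 215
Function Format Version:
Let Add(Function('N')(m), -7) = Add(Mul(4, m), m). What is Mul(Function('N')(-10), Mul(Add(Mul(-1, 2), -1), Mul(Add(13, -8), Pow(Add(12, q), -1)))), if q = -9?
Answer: 215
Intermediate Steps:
Function('N')(m) = Add(7, Mul(5, m)) (Function('N')(m) = Add(7, Add(Mul(4, m), m)) = Add(7, Mul(5, m)))
Mul(Function('N')(-10), Mul(Add(Mul(-1, 2), -1), Mul(Add(13, -8), Pow(Add(12, q), -1)))) = Mul(Add(7, Mul(5, -10)), Mul(Add(Mul(-1, 2), -1), Mul(Add(13, -8), Pow(Add(12, -9), -1)))) = Mul(Add(7, -50), Mul(Add(-2, -1), Mul(5, Pow(3, -1)))) = Mul(-43, Mul(-3, Mul(5, Rational(1, 3)))) = Mul(-43, Mul(-3, Rational(5, 3))) = Mul(-43, -5) = 215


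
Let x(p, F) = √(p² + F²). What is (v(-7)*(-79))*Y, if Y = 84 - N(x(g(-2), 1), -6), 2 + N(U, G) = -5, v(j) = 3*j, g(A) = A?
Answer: 150969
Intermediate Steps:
x(p, F) = √(F² + p²)
N(U, G) = -7 (N(U, G) = -2 - 5 = -7)
Y = 91 (Y = 84 - 1*(-7) = 84 + 7 = 91)
(v(-7)*(-79))*Y = ((3*(-7))*(-79))*91 = -21*(-79)*91 = 1659*91 = 150969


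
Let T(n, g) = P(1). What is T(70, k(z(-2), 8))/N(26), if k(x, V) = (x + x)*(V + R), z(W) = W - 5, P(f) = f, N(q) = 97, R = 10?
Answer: 1/97 ≈ 0.010309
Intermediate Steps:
z(W) = -5 + W
k(x, V) = 2*x*(10 + V) (k(x, V) = (x + x)*(V + 10) = (2*x)*(10 + V) = 2*x*(10 + V))
T(n, g) = 1
T(70, k(z(-2), 8))/N(26) = 1/97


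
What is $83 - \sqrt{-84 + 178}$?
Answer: $83 - \sqrt{94} \approx 73.305$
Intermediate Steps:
$83 - \sqrt{-84 + 178} = 83 - \sqrt{94}$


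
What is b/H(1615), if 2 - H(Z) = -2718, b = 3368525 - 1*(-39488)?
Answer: 3408013/2720 ≈ 1252.9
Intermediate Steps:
b = 3408013 (b = 3368525 + 39488 = 3408013)
H(Z) = 2720 (H(Z) = 2 - 1*(-2718) = 2 + 2718 = 2720)
b/H(1615) = 3408013/2720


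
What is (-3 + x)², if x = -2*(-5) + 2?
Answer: 81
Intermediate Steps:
x = 12 (x = -1*(-10) + 2 = 10 + 2 = 12)
(-3 + x)² = (-3 + 12)² = 9² = 81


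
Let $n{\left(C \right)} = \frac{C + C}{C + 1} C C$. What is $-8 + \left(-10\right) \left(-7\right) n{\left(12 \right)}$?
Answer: $\frac{241816}{13} \approx 18601.0$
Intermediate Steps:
$n{\left(C \right)} = \frac{2 C^{3}}{1 + C}$ ($n{\left(C \right)} = \frac{2 C}{1 + C} C C = \frac{2 C^{2}}{1 + C} C = \frac{2 C^{3}}{1 + C}$)
$-8 + \left(-10\right) \left(-7\right) n{\left(12 \right)} = -8 + \left(-10\right) \left(-7\right) \frac{2 \cdot 12^{3}}{1 + 12} = -8 + 70 \cdot 2 \cdot 1728 \cdot \frac{1}{13} = -8 + 70 \cdot \frac{3456}{13} = -8 + \frac{241920}{13} = \frac{241816}{13}$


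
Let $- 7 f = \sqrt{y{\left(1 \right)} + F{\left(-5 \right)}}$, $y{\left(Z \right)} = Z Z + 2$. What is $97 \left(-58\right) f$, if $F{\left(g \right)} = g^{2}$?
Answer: $\frac{11252 \sqrt{7}}{7} \approx 4252.9$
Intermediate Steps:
$y{\left(Z \right)} = 2 + Z^{2}$ ($y{\left(Z \right)} = Z^{2} + 2 = 2 + Z^{2}$)
$f = - \frac{2 \sqrt{7}}{7}$ ($f = - \frac{\sqrt{\left(2 + 1^{2}\right) + \left(-5\right)^{2}}}{7} = - \frac{\sqrt{\left(2 + 1\right) + 25}}{7} = - \frac{\sqrt{3 + 25}}{7} = - \frac{\sqrt{28}}{7} = - \frac{2 \sqrt{7}}{7} \approx -0.75593$)
$97 \left(-58\right) f = 97 \left(-58\right) \left(- \frac{2 \sqrt{7}}{7}\right) = - 5626 \left(- \frac{2 \sqrt{7}}{7}\right) = \frac{11252 \sqrt{7}}{7}$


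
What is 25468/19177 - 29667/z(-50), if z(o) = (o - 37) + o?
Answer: 572413175/2627249 ≈ 217.88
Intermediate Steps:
z(o) = -37 + 2*o (z(o) = (-37 + o) + o = -37 + 2*o)
25468/19177 - 29667/z(-50) = 25468/19177 - 29667/(-37 + 2*(-50)) = 25468*(1/19177) - 29667/(-37 - 100) = 25468/19177 - 29667/(-137) = 25468/19177 - 29667*(-1/137) = 25468/19177 + 29667/137 = 572413175/2627249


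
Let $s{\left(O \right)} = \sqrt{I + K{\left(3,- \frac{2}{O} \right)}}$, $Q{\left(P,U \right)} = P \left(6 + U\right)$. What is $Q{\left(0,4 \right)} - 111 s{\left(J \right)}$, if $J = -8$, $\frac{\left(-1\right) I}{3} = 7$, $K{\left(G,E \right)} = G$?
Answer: $- 333 i \sqrt{2} \approx - 470.93 i$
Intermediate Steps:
$I = -21$ ($I = \left(-3\right) 7 = -21$)
$s{\left(O \right)} = 3 i \sqrt{2}$ ($s{\left(O \right)} = \sqrt{-21 + 3} = \sqrt{-18} = 3 i \sqrt{2}$)
$Q{\left(0,4 \right)} - 111 s{\left(J \right)} = 0 \left(6 + 4\right) - 111 \cdot 3 i \sqrt{2} = 0 \cdot 10 - 333 i \sqrt{2} = 0 - 333 i \sqrt{2} = - 333 i \sqrt{2}$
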